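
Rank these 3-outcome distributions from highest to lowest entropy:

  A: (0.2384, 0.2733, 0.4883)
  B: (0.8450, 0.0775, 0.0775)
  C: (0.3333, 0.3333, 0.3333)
C > A > B

Key insight: Entropy is maximized by uniform distributions and minimized by concentrated distributions.

- Uniform distributions have maximum entropy log₂(3) = 1.5850 bits
- The more "peaked" or concentrated a distribution, the lower its entropy

Entropies:
  H(A) = 1.5096 bits
  H(B) = 0.7772 bits
  H(C) = 1.5850 bits

Ranking: C > A > B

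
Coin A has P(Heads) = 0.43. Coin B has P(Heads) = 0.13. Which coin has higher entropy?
A

For binary distributions, entropy is maximized at p=0.5 and decreases as p moves toward 0 or 1.

H(A) = H(0.43) = 0.9858 bits
H(B) = H(0.13) = 0.5574 bits

Distribution A (p=0.43) is closer to uniform (p=0.5), so it has higher entropy.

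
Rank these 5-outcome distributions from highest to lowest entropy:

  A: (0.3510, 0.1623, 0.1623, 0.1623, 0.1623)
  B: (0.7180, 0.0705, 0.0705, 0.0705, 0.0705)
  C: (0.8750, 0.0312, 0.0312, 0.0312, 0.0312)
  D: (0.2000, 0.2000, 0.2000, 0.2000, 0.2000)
D > A > B > C

Key insight: Entropy is maximized by uniform distributions and minimized by concentrated distributions.

Entropies:
  H(A) = 2.2330 bits
  H(B) = 1.4222 bits
  H(C) = 0.7936 bits
  H(D) = 2.3219 bits

Ranking: D > A > B > C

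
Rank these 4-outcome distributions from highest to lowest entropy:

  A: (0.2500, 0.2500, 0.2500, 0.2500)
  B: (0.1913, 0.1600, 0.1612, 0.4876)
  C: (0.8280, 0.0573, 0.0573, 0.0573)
A > B > C

Key insight: Entropy is maximized by uniform distributions and minimized by concentrated distributions.

- Uniform distributions have maximum entropy log₂(4) = 2.0000 bits
- The more "peaked" or concentrated a distribution, the lower its entropy

Entropies:
  H(A) = 2.0000 bits
  H(B) = 1.8091 bits
  H(C) = 0.9349 bits

Ranking: A > B > C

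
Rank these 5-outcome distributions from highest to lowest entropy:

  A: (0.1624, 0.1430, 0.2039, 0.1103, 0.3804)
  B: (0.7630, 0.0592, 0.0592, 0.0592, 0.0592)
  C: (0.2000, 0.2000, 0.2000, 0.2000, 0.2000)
C > A > B

Key insight: Entropy is maximized by uniform distributions and minimized by concentrated distributions.

- Uniform distributions have maximum entropy log₂(5) = 2.3219 bits
- The more "peaked" or concentrated a distribution, the lower its entropy

Entropies:
  H(A) = 2.1762 bits
  H(B) = 1.2640 bits
  H(C) = 2.3219 bits

Ranking: C > A > B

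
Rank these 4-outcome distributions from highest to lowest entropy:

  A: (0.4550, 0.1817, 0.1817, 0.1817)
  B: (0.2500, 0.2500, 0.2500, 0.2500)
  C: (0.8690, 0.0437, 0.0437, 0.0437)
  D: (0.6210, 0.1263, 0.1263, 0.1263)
B > A > D > C

Key insight: Entropy is maximized by uniform distributions and minimized by concentrated distributions.

Entropies:
  H(A) = 1.8580 bits
  H(B) = 2.0000 bits
  H(C) = 0.7678 bits
  H(D) = 1.5580 bits

Ranking: B > A > D > C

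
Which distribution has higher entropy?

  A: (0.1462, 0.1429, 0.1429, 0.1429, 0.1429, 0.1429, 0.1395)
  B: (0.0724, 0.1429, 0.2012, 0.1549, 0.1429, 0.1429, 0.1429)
A

Both distributions are close to uniform, making this a harder comparison.

H(A) = 2.8072 bits
H(B) = 2.7608 bits

The distribution closer to uniform has higher entropy.
Answer: A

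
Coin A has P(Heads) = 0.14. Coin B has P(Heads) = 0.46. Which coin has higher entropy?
B

For binary distributions, entropy is maximized at p=0.5 and decreases as p moves toward 0 or 1.

H(A) = H(0.14) = 0.5842 bits
H(B) = H(0.46) = 0.9954 bits

Distribution B (p=0.46) is closer to uniform (p=0.5), so it has higher entropy.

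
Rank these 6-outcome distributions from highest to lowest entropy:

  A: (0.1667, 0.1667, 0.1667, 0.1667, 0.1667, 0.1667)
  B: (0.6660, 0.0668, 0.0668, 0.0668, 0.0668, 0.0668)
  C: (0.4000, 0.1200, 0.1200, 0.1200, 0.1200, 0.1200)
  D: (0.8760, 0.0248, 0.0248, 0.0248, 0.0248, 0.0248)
A > C > B > D

Key insight: Entropy is maximized by uniform distributions and minimized by concentrated distributions.

Entropies:
  H(A) = 2.5850 bits
  H(B) = 1.6945 bits
  H(C) = 2.3641 bits
  H(D) = 0.8287 bits

Ranking: A > C > B > D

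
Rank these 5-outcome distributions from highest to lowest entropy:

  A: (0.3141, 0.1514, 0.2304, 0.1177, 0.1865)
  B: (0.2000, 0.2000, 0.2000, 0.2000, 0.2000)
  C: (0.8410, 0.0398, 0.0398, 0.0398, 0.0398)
B > A > C

Key insight: Entropy is maximized by uniform distributions and minimized by concentrated distributions.

- Uniform distributions have maximum entropy log₂(5) = 2.3219 bits
- The more "peaked" or concentrated a distribution, the lower its entropy

Entropies:
  H(A) = 2.2401 bits
  H(B) = 2.3219 bits
  H(C) = 0.9499 bits

Ranking: B > A > C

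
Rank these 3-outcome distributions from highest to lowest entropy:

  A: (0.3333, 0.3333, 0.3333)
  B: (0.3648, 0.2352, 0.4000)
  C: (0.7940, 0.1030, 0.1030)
A > B > C

Key insight: Entropy is maximized by uniform distributions and minimized by concentrated distributions.

- Uniform distributions have maximum entropy log₂(3) = 1.5850 bits
- The more "peaked" or concentrated a distribution, the lower its entropy

Entropies:
  H(A) = 1.5850 bits
  H(B) = 1.5506 bits
  H(C) = 0.9398 bits

Ranking: A > B > C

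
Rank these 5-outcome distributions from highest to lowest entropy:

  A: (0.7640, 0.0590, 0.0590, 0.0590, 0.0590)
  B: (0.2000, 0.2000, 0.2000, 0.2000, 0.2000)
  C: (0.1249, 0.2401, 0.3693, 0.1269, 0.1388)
B > C > A

Key insight: Entropy is maximized by uniform distributions and minimized by concentrated distributions.

- Uniform distributions have maximum entropy log₂(5) = 2.3219 bits
- The more "peaked" or concentrated a distribution, the lower its entropy

Entropies:
  H(A) = 1.2603 bits
  H(B) = 2.3219 bits
  H(C) = 2.1731 bits

Ranking: B > C > A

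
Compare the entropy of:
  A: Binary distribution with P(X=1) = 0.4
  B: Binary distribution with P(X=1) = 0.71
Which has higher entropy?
A

For binary distributions, entropy is maximized at p=0.5 and decreases as p moves toward 0 or 1.

H(A) = H(0.4) = 0.9710 bits
H(B) = H(0.71) = 0.8687 bits

Distribution A (p=0.4) is closer to uniform (p=0.5), so it has higher entropy.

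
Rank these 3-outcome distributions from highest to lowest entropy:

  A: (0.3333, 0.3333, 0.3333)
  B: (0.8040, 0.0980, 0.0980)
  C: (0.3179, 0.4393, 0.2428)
A > C > B

Key insight: Entropy is maximized by uniform distributions and minimized by concentrated distributions.

- Uniform distributions have maximum entropy log₂(3) = 1.5850 bits
- The more "peaked" or concentrated a distribution, the lower its entropy

Entropies:
  H(A) = 1.5850 bits
  H(B) = 0.9099 bits
  H(C) = 1.5428 bits

Ranking: A > C > B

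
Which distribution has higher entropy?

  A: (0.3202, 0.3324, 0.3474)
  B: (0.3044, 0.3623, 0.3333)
A

Both distributions are close to uniform, making this a harder comparison.

H(A) = 1.5842 bits
H(B) = 1.5813 bits

The distribution closer to uniform has higher entropy.
Answer: A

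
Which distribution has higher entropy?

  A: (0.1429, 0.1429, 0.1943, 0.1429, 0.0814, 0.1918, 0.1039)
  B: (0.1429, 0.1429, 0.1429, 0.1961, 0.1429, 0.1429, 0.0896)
B

Both distributions are close to uniform, making this a harder comparison.

H(A) = 2.7534 bits
H(B) = 2.7780 bits

The distribution closer to uniform has higher entropy.
Answer: B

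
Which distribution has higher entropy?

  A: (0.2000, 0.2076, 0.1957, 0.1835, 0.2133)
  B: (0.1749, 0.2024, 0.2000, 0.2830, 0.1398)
A

Both distributions are close to uniform, making this a harder comparison.

H(A) = 2.3200 bits
H(B) = 2.2829 bits

The distribution closer to uniform has higher entropy.
Answer: A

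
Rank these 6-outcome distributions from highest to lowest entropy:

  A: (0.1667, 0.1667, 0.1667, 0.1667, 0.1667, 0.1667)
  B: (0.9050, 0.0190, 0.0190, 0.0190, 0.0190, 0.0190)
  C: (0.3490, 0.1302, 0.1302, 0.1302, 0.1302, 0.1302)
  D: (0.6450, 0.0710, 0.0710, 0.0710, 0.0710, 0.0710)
A > C > D > B

Key insight: Entropy is maximized by uniform distributions and minimized by concentrated distributions.

Entropies:
  H(A) = 2.5850 bits
  H(B) = 0.6735 bits
  H(C) = 2.4447 bits
  H(D) = 1.7627 bits

Ranking: A > C > D > B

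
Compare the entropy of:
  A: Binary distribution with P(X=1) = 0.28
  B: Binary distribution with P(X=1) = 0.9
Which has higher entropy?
A

For binary distributions, entropy is maximized at p=0.5 and decreases as p moves toward 0 or 1.

H(A) = H(0.28) = 0.8555 bits
H(B) = H(0.9) = 0.4690 bits

Distribution A (p=0.28) is closer to uniform (p=0.5), so it has higher entropy.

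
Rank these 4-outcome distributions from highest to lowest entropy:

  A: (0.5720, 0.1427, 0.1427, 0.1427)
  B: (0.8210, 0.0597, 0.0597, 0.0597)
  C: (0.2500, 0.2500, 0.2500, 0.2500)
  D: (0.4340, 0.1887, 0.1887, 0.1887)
C > D > A > B

Key insight: Entropy is maximized by uniform distributions and minimized by concentrated distributions.

Entropies:
  H(A) = 1.6634 bits
  H(B) = 0.9616 bits
  H(C) = 2.0000 bits
  H(D) = 1.8845 bits

Ranking: C > D > A > B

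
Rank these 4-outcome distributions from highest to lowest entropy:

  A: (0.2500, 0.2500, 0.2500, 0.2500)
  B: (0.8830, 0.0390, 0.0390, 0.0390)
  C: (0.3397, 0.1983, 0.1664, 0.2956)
A > C > B

Key insight: Entropy is maximized by uniform distributions and minimized by concentrated distributions.

- Uniform distributions have maximum entropy log₂(4) = 2.0000 bits
- The more "peaked" or concentrated a distribution, the lower its entropy

Entropies:
  H(A) = 2.0000 bits
  H(B) = 0.7061 bits
  H(C) = 1.9423 bits

Ranking: A > C > B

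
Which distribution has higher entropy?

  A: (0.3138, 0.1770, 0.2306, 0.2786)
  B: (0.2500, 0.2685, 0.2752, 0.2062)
B

Both distributions are close to uniform, making this a harder comparison.

H(A) = 1.9686 bits
H(B) = 1.9914 bits

The distribution closer to uniform has higher entropy.
Answer: B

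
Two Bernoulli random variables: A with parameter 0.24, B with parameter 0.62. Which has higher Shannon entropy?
B

For binary distributions, entropy is maximized at p=0.5 and decreases as p moves toward 0 or 1.

H(A) = H(0.24) = 0.7950 bits
H(B) = H(0.62) = 0.9580 bits

Distribution B (p=0.62) is closer to uniform (p=0.5), so it has higher entropy.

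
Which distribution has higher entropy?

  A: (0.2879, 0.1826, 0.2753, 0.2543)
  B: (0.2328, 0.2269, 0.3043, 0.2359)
B

Both distributions are close to uniform, making this a harder comparison.

H(A) = 1.9797 bits
H(B) = 1.9890 bits

The distribution closer to uniform has higher entropy.
Answer: B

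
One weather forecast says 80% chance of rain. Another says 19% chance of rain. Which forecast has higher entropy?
80% forecast

Treat each forecast as a Bernoulli distribution. Binary entropy is maximized at p=0.5 and falls off symmetrically toward 0 or 1. The 80% forecast is closer to 50%, so it is more uncertain. H(80%) ≈ 0.722 bits, H(19%) ≈ 0.701 bits.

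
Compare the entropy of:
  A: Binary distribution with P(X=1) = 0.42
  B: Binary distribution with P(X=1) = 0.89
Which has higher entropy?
A

For binary distributions, entropy is maximized at p=0.5 and decreases as p moves toward 0 or 1.

H(A) = H(0.42) = 0.9815 bits
H(B) = H(0.89) = 0.4999 bits

Distribution A (p=0.42) is closer to uniform (p=0.5), so it has higher entropy.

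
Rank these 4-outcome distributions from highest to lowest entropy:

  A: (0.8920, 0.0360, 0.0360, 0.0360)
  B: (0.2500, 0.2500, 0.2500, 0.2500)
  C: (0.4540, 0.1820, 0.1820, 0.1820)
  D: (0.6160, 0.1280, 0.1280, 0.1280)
B > C > D > A

Key insight: Entropy is maximized by uniform distributions and minimized by concentrated distributions.

Entropies:
  H(A) = 0.6650 bits
  H(B) = 2.0000 bits
  H(C) = 1.8593 bits
  H(D) = 1.5694 bits

Ranking: B > C > D > A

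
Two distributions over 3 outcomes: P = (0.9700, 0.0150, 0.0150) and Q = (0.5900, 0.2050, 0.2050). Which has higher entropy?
Q

P is highly concentrated on one outcome (97%), making it nearly deterministic. Q spreads its mass more evenly (max 59%). The more spread-out distribution has higher entropy: H(P) ≈ 0.224 bits, H(Q) ≈ 1.387 bits.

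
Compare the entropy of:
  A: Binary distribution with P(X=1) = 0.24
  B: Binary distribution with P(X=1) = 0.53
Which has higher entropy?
B

For binary distributions, entropy is maximized at p=0.5 and decreases as p moves toward 0 or 1.

H(A) = H(0.24) = 0.7950 bits
H(B) = H(0.53) = 0.9974 bits

Distribution B (p=0.53) is closer to uniform (p=0.5), so it has higher entropy.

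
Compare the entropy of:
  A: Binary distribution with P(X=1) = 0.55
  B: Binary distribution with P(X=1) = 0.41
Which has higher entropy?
A

For binary distributions, entropy is maximized at p=0.5 and decreases as p moves toward 0 or 1.

H(A) = H(0.55) = 0.9928 bits
H(B) = H(0.41) = 0.9765 bits

Distribution A (p=0.55) is closer to uniform (p=0.5), so it has higher entropy.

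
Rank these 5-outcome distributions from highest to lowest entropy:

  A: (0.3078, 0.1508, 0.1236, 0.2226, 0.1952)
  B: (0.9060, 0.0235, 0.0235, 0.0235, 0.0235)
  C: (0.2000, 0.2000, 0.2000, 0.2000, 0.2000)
C > A > B

Key insight: Entropy is maximized by uniform distributions and minimized by concentrated distributions.

- Uniform distributions have maximum entropy log₂(5) = 2.3219 bits
- The more "peaked" or concentrated a distribution, the lower its entropy

Entropies:
  H(A) = 2.2502 bits
  H(B) = 0.6377 bits
  H(C) = 2.3219 bits

Ranking: C > A > B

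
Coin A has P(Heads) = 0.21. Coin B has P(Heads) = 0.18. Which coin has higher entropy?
A

For binary distributions, entropy is maximized at p=0.5 and decreases as p moves toward 0 or 1.

H(A) = H(0.21) = 0.7415 bits
H(B) = H(0.18) = 0.6801 bits

Distribution A (p=0.21) is closer to uniform (p=0.5), so it has higher entropy.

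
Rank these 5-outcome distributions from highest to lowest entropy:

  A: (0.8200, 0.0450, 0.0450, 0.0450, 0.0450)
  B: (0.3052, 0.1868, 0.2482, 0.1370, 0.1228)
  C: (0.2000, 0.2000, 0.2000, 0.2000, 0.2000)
C > B > A

Key insight: Entropy is maximized by uniform distributions and minimized by concentrated distributions.

- Uniform distributions have maximum entropy log₂(5) = 2.3219 bits
- The more "peaked" or concentrated a distribution, the lower its entropy

Entropies:
  H(A) = 1.0401 bits
  H(B) = 2.2381 bits
  H(C) = 2.3219 bits

Ranking: C > B > A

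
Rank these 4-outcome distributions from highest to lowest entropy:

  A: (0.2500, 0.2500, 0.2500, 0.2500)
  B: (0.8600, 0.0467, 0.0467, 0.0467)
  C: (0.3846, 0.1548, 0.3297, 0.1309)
A > C > B

Key insight: Entropy is maximized by uniform distributions and minimized by concentrated distributions.

- Uniform distributions have maximum entropy log₂(4) = 2.0000 bits
- The more "peaked" or concentrated a distribution, the lower its entropy

Entropies:
  H(A) = 2.0000 bits
  H(B) = 0.8061 bits
  H(C) = 1.8586 bits

Ranking: A > C > B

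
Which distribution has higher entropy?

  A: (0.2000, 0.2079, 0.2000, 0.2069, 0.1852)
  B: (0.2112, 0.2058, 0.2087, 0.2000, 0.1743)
A

Both distributions are close to uniform, making this a harder comparison.

H(A) = 2.3207 bits
H(B) = 2.3186 bits

The distribution closer to uniform has higher entropy.
Answer: A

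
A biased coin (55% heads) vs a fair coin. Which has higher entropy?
Fair coin

The fair coin is uniform (p=0.5), maximizing binary entropy at 1 bit. The biased coin has H(0.55) ≈ 0.993 bits — its outcome is more predictable, so its entropy is lower.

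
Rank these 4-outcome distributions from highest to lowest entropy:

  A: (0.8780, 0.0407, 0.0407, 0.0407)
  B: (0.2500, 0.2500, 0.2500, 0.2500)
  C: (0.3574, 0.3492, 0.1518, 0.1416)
B > C > A

Key insight: Entropy is maximized by uniform distributions and minimized by concentrated distributions.

- Uniform distributions have maximum entropy log₂(4) = 2.0000 bits
- The more "peaked" or concentrated a distribution, the lower its entropy

Entropies:
  H(A) = 0.7284 bits
  H(B) = 2.0000 bits
  H(C) = 1.8728 bits

Ranking: B > C > A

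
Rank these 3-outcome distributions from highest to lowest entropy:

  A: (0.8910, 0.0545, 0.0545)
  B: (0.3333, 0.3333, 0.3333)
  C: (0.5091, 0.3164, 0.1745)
B > C > A

Key insight: Entropy is maximized by uniform distributions and minimized by concentrated distributions.

- Uniform distributions have maximum entropy log₂(3) = 1.5850 bits
- The more "peaked" or concentrated a distribution, the lower its entropy

Entropies:
  H(A) = 0.6059 bits
  H(B) = 1.5850 bits
  H(C) = 1.4606 bits

Ranking: B > C > A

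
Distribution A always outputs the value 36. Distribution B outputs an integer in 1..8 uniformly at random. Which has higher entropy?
B

A is deterministic, so H(A) = 0. B is uniform over 8 outcomes, so H(B) = log₂(8) = 3.000 bits. Any distribution with genuine randomness has higher entropy than a deterministic one.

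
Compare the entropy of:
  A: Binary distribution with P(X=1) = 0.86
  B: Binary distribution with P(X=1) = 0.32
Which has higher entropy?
B

For binary distributions, entropy is maximized at p=0.5 and decreases as p moves toward 0 or 1.

H(A) = H(0.86) = 0.5842 bits
H(B) = H(0.32) = 0.9044 bits

Distribution B (p=0.32) is closer to uniform (p=0.5), so it has higher entropy.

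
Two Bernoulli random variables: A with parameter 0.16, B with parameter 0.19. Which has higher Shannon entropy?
B

For binary distributions, entropy is maximized at p=0.5 and decreases as p moves toward 0 or 1.

H(A) = H(0.16) = 0.6343 bits
H(B) = H(0.19) = 0.7015 bits

Distribution B (p=0.19) is closer to uniform (p=0.5), so it has higher entropy.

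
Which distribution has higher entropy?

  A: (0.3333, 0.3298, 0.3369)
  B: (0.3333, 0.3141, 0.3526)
A

Both distributions are close to uniform, making this a harder comparison.

H(A) = 1.5849 bits
H(B) = 1.5834 bits

The distribution closer to uniform has higher entropy.
Answer: A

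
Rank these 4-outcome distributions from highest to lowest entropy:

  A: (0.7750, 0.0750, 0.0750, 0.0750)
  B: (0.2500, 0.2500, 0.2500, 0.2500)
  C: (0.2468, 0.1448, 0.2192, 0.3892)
B > C > A

Key insight: Entropy is maximized by uniform distributions and minimized by concentrated distributions.

- Uniform distributions have maximum entropy log₂(4) = 2.0000 bits
- The more "peaked" or concentrated a distribution, the lower its entropy

Entropies:
  H(A) = 1.1258 bits
  H(B) = 2.0000 bits
  H(C) = 1.9117 bits

Ranking: B > C > A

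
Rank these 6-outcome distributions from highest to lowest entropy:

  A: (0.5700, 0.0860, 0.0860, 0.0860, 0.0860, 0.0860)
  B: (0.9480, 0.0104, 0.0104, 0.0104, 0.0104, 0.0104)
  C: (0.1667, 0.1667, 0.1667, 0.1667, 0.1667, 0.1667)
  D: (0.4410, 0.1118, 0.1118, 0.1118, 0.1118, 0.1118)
C > D > A > B

Key insight: Entropy is maximized by uniform distributions and minimized by concentrated distributions.

Entropies:
  H(A) = 1.9842 bits
  H(B) = 0.4156 bits
  H(C) = 2.5850 bits
  H(D) = 2.2879 bits

Ranking: C > D > A > B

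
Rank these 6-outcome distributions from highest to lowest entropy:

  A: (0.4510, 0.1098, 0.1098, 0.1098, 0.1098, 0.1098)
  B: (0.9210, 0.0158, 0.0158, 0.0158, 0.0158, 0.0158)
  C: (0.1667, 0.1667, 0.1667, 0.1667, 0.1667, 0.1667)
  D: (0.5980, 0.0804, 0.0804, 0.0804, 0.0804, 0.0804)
C > A > D > B

Key insight: Entropy is maximized by uniform distributions and minimized by concentrated distributions.

Entropies:
  H(A) = 2.2678 bits
  H(B) = 0.5821 bits
  H(C) = 2.5850 bits
  H(D) = 1.9055 bits

Ranking: C > A > D > B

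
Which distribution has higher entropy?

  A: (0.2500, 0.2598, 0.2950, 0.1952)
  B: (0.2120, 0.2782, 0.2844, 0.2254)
B

Both distributions are close to uniform, making this a harder comparison.

H(A) = 1.9848 bits
H(B) = 1.9883 bits

The distribution closer to uniform has higher entropy.
Answer: B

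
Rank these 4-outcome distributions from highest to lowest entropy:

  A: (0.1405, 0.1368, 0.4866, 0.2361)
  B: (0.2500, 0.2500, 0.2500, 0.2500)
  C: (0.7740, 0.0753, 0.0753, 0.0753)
B > A > C

Key insight: Entropy is maximized by uniform distributions and minimized by concentrated distributions.

- Uniform distributions have maximum entropy log₂(4) = 2.0000 bits
- The more "peaked" or concentrated a distribution, the lower its entropy

Entropies:
  H(A) = 1.7877 bits
  H(B) = 2.0000 bits
  H(C) = 1.1292 bits

Ranking: B > A > C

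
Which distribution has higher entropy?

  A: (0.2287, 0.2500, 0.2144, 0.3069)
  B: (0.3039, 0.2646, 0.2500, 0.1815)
A

Both distributions are close to uniform, making this a harder comparison.

H(A) = 1.9861 bits
H(B) = 1.9766 bits

The distribution closer to uniform has higher entropy.
Answer: A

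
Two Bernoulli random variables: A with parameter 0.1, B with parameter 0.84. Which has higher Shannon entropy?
B

For binary distributions, entropy is maximized at p=0.5 and decreases as p moves toward 0 or 1.

H(A) = H(0.1) = 0.4690 bits
H(B) = H(0.84) = 0.6343 bits

Distribution B (p=0.84) is closer to uniform (p=0.5), so it has higher entropy.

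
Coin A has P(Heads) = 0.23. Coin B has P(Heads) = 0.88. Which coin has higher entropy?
A

For binary distributions, entropy is maximized at p=0.5 and decreases as p moves toward 0 or 1.

H(A) = H(0.23) = 0.7780 bits
H(B) = H(0.88) = 0.5294 bits

Distribution A (p=0.23) is closer to uniform (p=0.5), so it has higher entropy.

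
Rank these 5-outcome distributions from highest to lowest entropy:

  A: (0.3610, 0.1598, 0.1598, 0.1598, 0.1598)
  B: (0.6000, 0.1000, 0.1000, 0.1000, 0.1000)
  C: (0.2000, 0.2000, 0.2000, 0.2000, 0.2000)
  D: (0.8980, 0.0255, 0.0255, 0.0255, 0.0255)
C > A > B > D

Key insight: Entropy is maximized by uniform distributions and minimized by concentrated distributions.

Entropies:
  H(A) = 2.2215 bits
  H(B) = 1.7710 bits
  H(C) = 2.3219 bits
  H(D) = 0.6793 bits

Ranking: C > A > B > D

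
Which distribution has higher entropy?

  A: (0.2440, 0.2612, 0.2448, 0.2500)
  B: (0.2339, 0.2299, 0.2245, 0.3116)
A

Both distributions are close to uniform, making this a harder comparison.

H(A) = 1.9995 bits
H(B) = 1.9859 bits

The distribution closer to uniform has higher entropy.
Answer: A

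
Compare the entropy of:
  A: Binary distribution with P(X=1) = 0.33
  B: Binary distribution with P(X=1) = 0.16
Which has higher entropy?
A

For binary distributions, entropy is maximized at p=0.5 and decreases as p moves toward 0 or 1.

H(A) = H(0.33) = 0.9149 bits
H(B) = H(0.16) = 0.6343 bits

Distribution A (p=0.33) is closer to uniform (p=0.5), so it has higher entropy.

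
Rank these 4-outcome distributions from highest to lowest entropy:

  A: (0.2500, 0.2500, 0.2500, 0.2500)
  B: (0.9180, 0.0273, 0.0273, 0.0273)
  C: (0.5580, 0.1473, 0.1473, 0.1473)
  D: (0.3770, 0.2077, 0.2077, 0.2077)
A > D > C > B

Key insight: Entropy is maximized by uniform distributions and minimized by concentrated distributions.

Entropies:
  H(A) = 2.0000 bits
  H(B) = 0.5392 bits
  H(C) = 1.6908 bits
  H(D) = 1.9433 bits

Ranking: A > D > C > B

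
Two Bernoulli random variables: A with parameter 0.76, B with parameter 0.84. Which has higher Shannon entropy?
A

For binary distributions, entropy is maximized at p=0.5 and decreases as p moves toward 0 or 1.

H(A) = H(0.76) = 0.7950 bits
H(B) = H(0.84) = 0.6343 bits

Distribution A (p=0.76) is closer to uniform (p=0.5), so it has higher entropy.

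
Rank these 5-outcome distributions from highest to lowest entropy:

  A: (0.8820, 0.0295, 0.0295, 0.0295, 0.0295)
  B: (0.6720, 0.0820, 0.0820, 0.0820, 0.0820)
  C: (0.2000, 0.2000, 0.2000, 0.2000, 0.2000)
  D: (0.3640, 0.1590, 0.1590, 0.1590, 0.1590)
C > D > B > A

Key insight: Entropy is maximized by uniform distributions and minimized by concentrated distributions.

Entropies:
  H(A) = 0.7596 bits
  H(B) = 1.5689 bits
  H(C) = 2.3219 bits
  H(D) = 2.2180 bits

Ranking: C > D > B > A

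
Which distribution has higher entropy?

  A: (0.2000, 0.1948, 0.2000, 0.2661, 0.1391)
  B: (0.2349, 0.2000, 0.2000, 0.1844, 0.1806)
B

Both distributions are close to uniform, making this a harder comparison.

H(A) = 2.2926 bits
H(B) = 2.3155 bits

The distribution closer to uniform has higher entropy.
Answer: B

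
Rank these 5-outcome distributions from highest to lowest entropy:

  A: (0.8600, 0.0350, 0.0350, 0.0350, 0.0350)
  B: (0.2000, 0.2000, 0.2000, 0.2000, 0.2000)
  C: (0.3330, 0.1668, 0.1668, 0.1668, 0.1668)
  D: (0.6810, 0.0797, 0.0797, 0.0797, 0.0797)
B > C > D > A

Key insight: Entropy is maximized by uniform distributions and minimized by concentrated distributions.

Entropies:
  H(A) = 0.8642 bits
  H(B) = 2.3219 bits
  H(C) = 2.2520 bits
  H(D) = 1.5413 bits

Ranking: B > C > D > A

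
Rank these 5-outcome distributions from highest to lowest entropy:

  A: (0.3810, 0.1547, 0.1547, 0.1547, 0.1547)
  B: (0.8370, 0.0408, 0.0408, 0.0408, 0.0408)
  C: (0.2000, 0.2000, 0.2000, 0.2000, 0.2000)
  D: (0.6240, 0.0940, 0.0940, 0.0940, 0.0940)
C > A > D > B

Key insight: Entropy is maximized by uniform distributions and minimized by concentrated distributions.

Entropies:
  H(A) = 2.1967 bits
  H(B) = 0.9674 bits
  H(C) = 2.3219 bits
  H(D) = 1.7072 bits

Ranking: C > A > D > B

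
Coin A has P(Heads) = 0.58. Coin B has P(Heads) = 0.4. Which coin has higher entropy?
A

For binary distributions, entropy is maximized at p=0.5 and decreases as p moves toward 0 or 1.

H(A) = H(0.58) = 0.9815 bits
H(B) = H(0.4) = 0.9710 bits

Distribution A (p=0.58) is closer to uniform (p=0.5), so it has higher entropy.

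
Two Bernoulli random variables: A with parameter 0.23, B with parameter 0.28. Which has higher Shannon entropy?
B

For binary distributions, entropy is maximized at p=0.5 and decreases as p moves toward 0 or 1.

H(A) = H(0.23) = 0.7780 bits
H(B) = H(0.28) = 0.8555 bits

Distribution B (p=0.28) is closer to uniform (p=0.5), so it has higher entropy.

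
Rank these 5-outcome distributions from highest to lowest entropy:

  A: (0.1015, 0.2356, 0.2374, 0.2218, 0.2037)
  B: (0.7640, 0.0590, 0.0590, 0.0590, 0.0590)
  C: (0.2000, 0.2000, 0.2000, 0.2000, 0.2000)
C > A > B

Key insight: Entropy is maximized by uniform distributions and minimized by concentrated distributions.

- Uniform distributions have maximum entropy log₂(5) = 2.3219 bits
- The more "peaked" or concentrated a distribution, the lower its entropy

Entropies:
  H(A) = 2.2684 bits
  H(B) = 1.2603 bits
  H(C) = 2.3219 bits

Ranking: C > A > B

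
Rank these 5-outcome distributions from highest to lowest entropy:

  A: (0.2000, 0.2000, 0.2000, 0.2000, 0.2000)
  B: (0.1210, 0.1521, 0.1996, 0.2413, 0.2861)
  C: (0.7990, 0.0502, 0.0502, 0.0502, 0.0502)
A > B > C

Key insight: Entropy is maximized by uniform distributions and minimized by concentrated distributions.

- Uniform distributions have maximum entropy log₂(5) = 2.3219 bits
- The more "peaked" or concentrated a distribution, the lower its entropy

Entropies:
  H(A) = 2.3219 bits
  H(B) = 2.2573 bits
  H(C) = 1.1259 bits

Ranking: A > B > C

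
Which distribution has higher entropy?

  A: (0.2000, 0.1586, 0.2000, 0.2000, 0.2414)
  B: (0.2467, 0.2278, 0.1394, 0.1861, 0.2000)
A

Both distributions are close to uniform, making this a harder comparison.

H(A) = 2.3095 bits
H(B) = 2.2964 bits

The distribution closer to uniform has higher entropy.
Answer: A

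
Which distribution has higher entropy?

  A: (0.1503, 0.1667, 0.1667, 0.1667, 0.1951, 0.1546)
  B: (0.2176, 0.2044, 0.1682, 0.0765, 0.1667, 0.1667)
A

Both distributions are close to uniform, making this a harder comparison.

H(A) = 2.5798 bits
H(B) = 2.5248 bits

The distribution closer to uniform has higher entropy.
Answer: A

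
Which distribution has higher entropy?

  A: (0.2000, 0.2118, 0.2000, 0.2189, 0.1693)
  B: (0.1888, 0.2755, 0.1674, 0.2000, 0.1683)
A

Both distributions are close to uniform, making this a harder comparison.

H(A) = 2.3166 bits
H(B) = 2.2952 bits

The distribution closer to uniform has higher entropy.
Answer: A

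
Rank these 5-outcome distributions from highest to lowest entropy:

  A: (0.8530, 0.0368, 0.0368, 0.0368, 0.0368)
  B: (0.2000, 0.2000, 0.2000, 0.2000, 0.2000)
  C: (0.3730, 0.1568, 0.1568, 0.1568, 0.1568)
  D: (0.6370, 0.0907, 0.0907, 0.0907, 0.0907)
B > C > D > A

Key insight: Entropy is maximized by uniform distributions and minimized by concentrated distributions.

Entropies:
  H(A) = 0.8963 bits
  H(B) = 2.3219 bits
  H(C) = 2.2069 bits
  H(D) = 1.6711 bits

Ranking: B > C > D > A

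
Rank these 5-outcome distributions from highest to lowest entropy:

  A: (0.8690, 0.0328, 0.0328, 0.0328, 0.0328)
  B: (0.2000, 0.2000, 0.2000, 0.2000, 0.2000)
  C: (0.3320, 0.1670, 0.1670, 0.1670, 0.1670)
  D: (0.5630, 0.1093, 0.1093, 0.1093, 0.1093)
B > C > D > A

Key insight: Entropy is maximized by uniform distributions and minimized by concentrated distributions.

Entropies:
  H(A) = 0.8222 bits
  H(B) = 2.3219 bits
  H(C) = 2.2530 bits
  H(D) = 1.8625 bits

Ranking: B > C > D > A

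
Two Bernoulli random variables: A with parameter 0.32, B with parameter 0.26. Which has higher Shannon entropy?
A

For binary distributions, entropy is maximized at p=0.5 and decreases as p moves toward 0 or 1.

H(A) = H(0.32) = 0.9044 bits
H(B) = H(0.26) = 0.8267 bits

Distribution A (p=0.32) is closer to uniform (p=0.5), so it has higher entropy.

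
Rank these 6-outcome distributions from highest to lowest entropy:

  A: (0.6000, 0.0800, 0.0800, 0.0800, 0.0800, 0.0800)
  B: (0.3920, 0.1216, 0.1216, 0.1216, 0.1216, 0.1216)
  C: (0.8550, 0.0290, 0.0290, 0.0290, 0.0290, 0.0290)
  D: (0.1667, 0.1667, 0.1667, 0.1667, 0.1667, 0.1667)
D > B > A > C

Key insight: Entropy is maximized by uniform distributions and minimized by concentrated distributions.

Entropies:
  H(A) = 1.8997 bits
  H(B) = 2.3778 bits
  H(C) = 0.9339 bits
  H(D) = 2.5850 bits

Ranking: D > B > A > C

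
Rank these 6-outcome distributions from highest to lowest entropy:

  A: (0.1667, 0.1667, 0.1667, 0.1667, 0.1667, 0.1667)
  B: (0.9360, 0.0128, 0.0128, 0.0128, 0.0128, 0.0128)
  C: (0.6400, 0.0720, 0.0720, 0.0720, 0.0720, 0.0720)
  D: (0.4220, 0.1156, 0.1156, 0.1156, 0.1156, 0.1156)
A > D > C > B

Key insight: Entropy is maximized by uniform distributions and minimized by concentrated distributions.

Entropies:
  H(A) = 2.5850 bits
  H(B) = 0.4917 bits
  H(C) = 1.7786 bits
  H(D) = 2.3244 bits

Ranking: A > D > C > B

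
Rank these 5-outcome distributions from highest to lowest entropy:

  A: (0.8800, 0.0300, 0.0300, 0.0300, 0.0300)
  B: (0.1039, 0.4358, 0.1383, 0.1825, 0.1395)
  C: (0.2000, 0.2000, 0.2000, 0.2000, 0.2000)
C > B > A

Key insight: Entropy is maximized by uniform distributions and minimized by concentrated distributions.

- Uniform distributions have maximum entropy log₂(5) = 2.3219 bits
- The more "peaked" or concentrated a distribution, the lower its entropy

Entropies:
  H(A) = 0.7694 bits
  H(B) = 2.1006 bits
  H(C) = 2.3219 bits

Ranking: C > B > A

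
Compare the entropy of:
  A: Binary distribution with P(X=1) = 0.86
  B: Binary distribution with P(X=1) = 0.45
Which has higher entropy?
B

For binary distributions, entropy is maximized at p=0.5 and decreases as p moves toward 0 or 1.

H(A) = H(0.86) = 0.5842 bits
H(B) = H(0.45) = 0.9928 bits

Distribution B (p=0.45) is closer to uniform (p=0.5), so it has higher entropy.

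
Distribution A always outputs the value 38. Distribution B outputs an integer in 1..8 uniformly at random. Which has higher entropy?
B

A is deterministic, so H(A) = 0. B is uniform over 8 outcomes, so H(B) = log₂(8) = 3.000 bits. Any distribution with genuine randomness has higher entropy than a deterministic one.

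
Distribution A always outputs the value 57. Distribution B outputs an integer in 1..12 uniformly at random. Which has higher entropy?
B

A is deterministic, so H(A) = 0. B is uniform over 12 outcomes, so H(B) = log₂(12) = 3.585 bits. Any distribution with genuine randomness has higher entropy than a deterministic one.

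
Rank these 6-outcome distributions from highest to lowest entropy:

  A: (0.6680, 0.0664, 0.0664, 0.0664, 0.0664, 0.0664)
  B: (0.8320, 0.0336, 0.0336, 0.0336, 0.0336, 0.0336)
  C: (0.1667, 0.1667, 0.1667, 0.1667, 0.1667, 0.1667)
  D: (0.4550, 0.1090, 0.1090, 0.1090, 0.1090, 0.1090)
C > D > A > B

Key insight: Entropy is maximized by uniform distributions and minimized by concentrated distributions.

Entropies:
  H(A) = 1.6878 bits
  H(B) = 1.0432 bits
  H(C) = 2.5850 bits
  H(D) = 2.2596 bits

Ranking: C > D > A > B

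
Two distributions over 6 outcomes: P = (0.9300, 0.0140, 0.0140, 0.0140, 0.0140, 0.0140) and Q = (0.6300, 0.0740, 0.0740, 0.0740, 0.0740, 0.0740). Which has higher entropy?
Q

P is highly concentrated on one outcome (93%), making it nearly deterministic. Q spreads its mass more evenly (max 63%). The more spread-out distribution has higher entropy: H(P) ≈ 0.528 bits, H(Q) ≈ 1.810 bits.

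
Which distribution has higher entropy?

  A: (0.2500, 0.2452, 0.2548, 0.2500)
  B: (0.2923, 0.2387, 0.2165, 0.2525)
A

Both distributions are close to uniform, making this a harder comparison.

H(A) = 1.9999 bits
H(B) = 1.9913 bits

The distribution closer to uniform has higher entropy.
Answer: A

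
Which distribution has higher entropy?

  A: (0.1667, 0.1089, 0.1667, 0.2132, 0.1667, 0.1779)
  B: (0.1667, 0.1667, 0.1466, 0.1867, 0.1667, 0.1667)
B

Both distributions are close to uniform, making this a harder comparison.

H(A) = 2.5594 bits
H(B) = 2.5815 bits

The distribution closer to uniform has higher entropy.
Answer: B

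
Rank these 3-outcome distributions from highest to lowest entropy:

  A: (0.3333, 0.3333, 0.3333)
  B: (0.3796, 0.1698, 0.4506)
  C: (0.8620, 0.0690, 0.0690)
A > B > C

Key insight: Entropy is maximized by uniform distributions and minimized by concentrated distributions.

- Uniform distributions have maximum entropy log₂(3) = 1.5850 bits
- The more "peaked" or concentrated a distribution, the lower its entropy

Entropies:
  H(A) = 1.5850 bits
  H(B) = 1.4831 bits
  H(C) = 0.7170 bits

Ranking: A > B > C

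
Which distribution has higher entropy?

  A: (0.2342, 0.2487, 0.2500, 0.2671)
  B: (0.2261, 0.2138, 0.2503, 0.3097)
A

Both distributions are close to uniform, making this a harder comparison.

H(A) = 1.9984 bits
H(B) = 1.9848 bits

The distribution closer to uniform has higher entropy.
Answer: A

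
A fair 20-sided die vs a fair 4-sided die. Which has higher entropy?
20-sided die

Both are uniform distributions; for uniform over n outcomes, H = log₂(n). H(20-sided) = log₂(20) = 4.322 bits and H(4-sided) = log₂(4) = 2.000 bits. More outcomes in a uniform distribution means higher entropy.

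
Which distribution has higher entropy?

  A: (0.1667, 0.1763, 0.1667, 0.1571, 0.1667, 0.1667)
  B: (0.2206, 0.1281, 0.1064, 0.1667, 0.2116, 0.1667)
A

Both distributions are close to uniform, making this a harder comparison.

H(A) = 2.5842 bits
H(B) = 2.5404 bits

The distribution closer to uniform has higher entropy.
Answer: A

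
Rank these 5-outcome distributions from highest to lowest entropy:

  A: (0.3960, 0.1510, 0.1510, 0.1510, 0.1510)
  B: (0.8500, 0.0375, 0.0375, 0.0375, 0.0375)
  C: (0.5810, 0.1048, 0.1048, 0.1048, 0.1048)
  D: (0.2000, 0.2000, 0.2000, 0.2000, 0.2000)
D > A > C > B

Key insight: Entropy is maximized by uniform distributions and minimized by concentrated distributions.

Entropies:
  H(A) = 2.1766 bits
  H(B) = 0.9098 bits
  H(C) = 1.8190 bits
  H(D) = 2.3219 bits

Ranking: D > A > C > B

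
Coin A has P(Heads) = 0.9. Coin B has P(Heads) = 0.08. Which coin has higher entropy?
A

For binary distributions, entropy is maximized at p=0.5 and decreases as p moves toward 0 or 1.

H(A) = H(0.9) = 0.4690 bits
H(B) = H(0.08) = 0.4022 bits

Distribution A (p=0.9) is closer to uniform (p=0.5), so it has higher entropy.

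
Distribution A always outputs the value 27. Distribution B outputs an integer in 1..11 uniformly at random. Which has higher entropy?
B

A is deterministic, so H(A) = 0. B is uniform over 11 outcomes, so H(B) = log₂(11) = 3.459 bits. Any distribution with genuine randomness has higher entropy than a deterministic one.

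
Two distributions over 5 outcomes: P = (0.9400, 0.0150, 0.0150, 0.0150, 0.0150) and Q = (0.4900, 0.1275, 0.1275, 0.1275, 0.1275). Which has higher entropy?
Q

P is highly concentrated on one outcome (94%), making it nearly deterministic. Q spreads its mass more evenly (max 49%). The more spread-out distribution has higher entropy: H(P) ≈ 0.447 bits, H(Q) ≈ 2.020 bits.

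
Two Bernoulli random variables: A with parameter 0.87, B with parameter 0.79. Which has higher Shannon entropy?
B

For binary distributions, entropy is maximized at p=0.5 and decreases as p moves toward 0 or 1.

H(A) = H(0.87) = 0.5574 bits
H(B) = H(0.79) = 0.7415 bits

Distribution B (p=0.79) is closer to uniform (p=0.5), so it has higher entropy.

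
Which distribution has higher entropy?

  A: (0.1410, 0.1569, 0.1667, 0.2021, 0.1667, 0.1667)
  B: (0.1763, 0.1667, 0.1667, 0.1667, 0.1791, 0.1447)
B

Both distributions are close to uniform, making this a harder comparison.

H(A) = 2.5765 bits
H(B) = 2.5817 bits

The distribution closer to uniform has higher entropy.
Answer: B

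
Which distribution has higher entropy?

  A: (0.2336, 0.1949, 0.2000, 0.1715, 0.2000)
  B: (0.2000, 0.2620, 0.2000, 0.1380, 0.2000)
A

Both distributions are close to uniform, making this a harder comparison.

H(A) = 2.3149 bits
H(B) = 2.2937 bits

The distribution closer to uniform has higher entropy.
Answer: A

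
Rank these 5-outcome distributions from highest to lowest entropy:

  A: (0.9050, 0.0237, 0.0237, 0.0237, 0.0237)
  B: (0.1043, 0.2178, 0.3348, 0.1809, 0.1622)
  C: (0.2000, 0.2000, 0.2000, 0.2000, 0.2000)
C > B > A

Key insight: Entropy is maximized by uniform distributions and minimized by concentrated distributions.

- Uniform distributions have maximum entropy log₂(5) = 2.3219 bits
- The more "peaked" or concentrated a distribution, the lower its entropy

Entropies:
  H(A) = 0.6429 bits
  H(B) = 2.2194 bits
  H(C) = 2.3219 bits

Ranking: C > B > A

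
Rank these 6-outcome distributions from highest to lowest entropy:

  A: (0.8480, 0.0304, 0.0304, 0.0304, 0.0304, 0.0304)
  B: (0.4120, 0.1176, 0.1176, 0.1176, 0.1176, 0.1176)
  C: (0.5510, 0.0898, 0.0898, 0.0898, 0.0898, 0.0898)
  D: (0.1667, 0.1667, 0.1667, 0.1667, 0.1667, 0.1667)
D > B > C > A

Key insight: Entropy is maximized by uniform distributions and minimized by concentrated distributions.

Entropies:
  H(A) = 0.9678 bits
  H(B) = 2.3428 bits
  H(C) = 2.0350 bits
  H(D) = 2.5850 bits

Ranking: D > B > C > A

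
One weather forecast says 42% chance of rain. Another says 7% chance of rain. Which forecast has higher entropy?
42% forecast

Treat each forecast as a Bernoulli distribution. Binary entropy is maximized at p=0.5 and falls off symmetrically toward 0 or 1. The 42% forecast is closer to 50%, so it is more uncertain. H(42%) ≈ 0.981 bits, H(7%) ≈ 0.366 bits.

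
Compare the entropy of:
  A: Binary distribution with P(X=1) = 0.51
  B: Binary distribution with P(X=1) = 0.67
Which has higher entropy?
A

For binary distributions, entropy is maximized at p=0.5 and decreases as p moves toward 0 or 1.

H(A) = H(0.51) = 0.9997 bits
H(B) = H(0.67) = 0.9149 bits

Distribution A (p=0.51) is closer to uniform (p=0.5), so it has higher entropy.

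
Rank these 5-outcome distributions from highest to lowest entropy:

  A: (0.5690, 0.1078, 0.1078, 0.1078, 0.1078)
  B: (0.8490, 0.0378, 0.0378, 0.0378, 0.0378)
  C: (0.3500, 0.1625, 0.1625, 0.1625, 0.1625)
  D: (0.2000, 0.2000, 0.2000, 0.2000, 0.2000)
D > C > A > B

Key insight: Entropy is maximized by uniform distributions and minimized by concentrated distributions.

Entropies:
  H(A) = 1.8482 bits
  H(B) = 0.9143 bits
  H(C) = 2.2341 bits
  H(D) = 2.3219 bits

Ranking: D > C > A > B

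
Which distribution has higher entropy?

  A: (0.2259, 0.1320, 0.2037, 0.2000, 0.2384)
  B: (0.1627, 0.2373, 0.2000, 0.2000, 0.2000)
B

Both distributions are close to uniform, making this a harder comparison.

H(A) = 2.2956 bits
H(B) = 2.3118 bits

The distribution closer to uniform has higher entropy.
Answer: B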